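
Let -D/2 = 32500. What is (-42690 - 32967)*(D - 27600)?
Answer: 7005838200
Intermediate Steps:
D = -65000 (D = -2*32500 = -65000)
(-42690 - 32967)*(D - 27600) = (-42690 - 32967)*(-65000 - 27600) = -75657*(-92600) = 7005838200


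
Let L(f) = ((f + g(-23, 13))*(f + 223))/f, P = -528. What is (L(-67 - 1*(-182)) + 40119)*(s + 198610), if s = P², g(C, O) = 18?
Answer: 2224006306766/115 ≈ 1.9339e+10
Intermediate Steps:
s = 278784 (s = (-528)² = 278784)
L(f) = (18 + f)*(223 + f)/f (L(f) = ((f + 18)*(f + 223))/f = ((18 + f)*(223 + f))/f = (18 + f)*(223 + f)/f)
(L(-67 - 1*(-182)) + 40119)*(s + 198610) = ((241 + (-67 - 1*(-182)) + 4014/(-67 - 1*(-182))) + 40119)*(278784 + 198610) = ((241 + (-67 + 182) + 4014/(-67 + 182)) + 40119)*477394 = ((241 + 115 + 4014/115) + 40119)*477394 = (44954/115 + 40119)*477394 = (4658639/115)*477394 = 2224006306766/115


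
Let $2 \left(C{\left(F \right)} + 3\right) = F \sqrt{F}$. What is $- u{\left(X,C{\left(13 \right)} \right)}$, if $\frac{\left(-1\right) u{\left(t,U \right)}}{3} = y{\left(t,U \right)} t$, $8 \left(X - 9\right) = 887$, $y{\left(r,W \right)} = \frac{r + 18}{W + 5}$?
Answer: $- \frac{1057777}{5816} + \frac{13751101 \sqrt{13}}{23264} \approx 1949.3$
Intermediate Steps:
$y{\left(r,W \right)} = \frac{18 + r}{5 + W}$
$C{\left(F \right)} = -3 + \frac{F^{\frac{3}{2}}}{2}$ ($C{\left(F \right)} = -3 + \frac{F \sqrt{F}}{2} = -3 + \frac{F^{\frac{3}{2}}}{2}$)
$X = \frac{959}{8}$ ($X = 9 + \frac{1}{8} \cdot 887 = 9 + \frac{887}{8} = \frac{959}{8} \approx 119.88$)
$u{\left(t,U \right)} = - \frac{3 t \left(18 + t\right)}{5 + U}$ ($u{\left(t,U \right)} = - 3 \frac{18 + t}{5 + U} t = - 3 \frac{t \left(18 + t\right)}{5 + U} = - \frac{3 t \left(18 + t\right)}{5 + U}$)
$- u{\left(X,C{\left(13 \right)} \right)} = - \frac{\left(-3\right) 959 \left(18 + \frac{959}{8}\right)}{8 \left(5 - \left(3 - \frac{13^{\frac{3}{2}}}{2}\right)\right)} = - \frac{\left(-3\right) 959 \cdot 1103}{8 \left(5 - \left(3 - \frac{13 \sqrt{13}}{2}\right)\right) 8} = - \frac{\left(-3\right) 959 \cdot 1103}{8 \left(2 + \frac{13 \sqrt{13}}{2}\right) 8} = - \frac{-3173331}{64 \left(2 + \frac{13 \sqrt{13}}{2}\right)} = \frac{3173331}{64 \left(2 + \frac{13 \sqrt{13}}{2}\right)}$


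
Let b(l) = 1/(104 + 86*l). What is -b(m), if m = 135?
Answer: -1/11714 ≈ -8.5368e-5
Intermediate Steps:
-b(m) = -1/(2*(52 + 43*135)) = -1/(2*(52 + 5805)) = -1/(2*5857) = -1*1/11714 = -1/11714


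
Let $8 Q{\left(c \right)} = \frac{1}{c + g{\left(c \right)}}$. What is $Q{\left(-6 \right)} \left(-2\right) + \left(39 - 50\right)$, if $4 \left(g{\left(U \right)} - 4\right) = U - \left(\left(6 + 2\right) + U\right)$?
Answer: $- \frac{175}{16} \approx -10.938$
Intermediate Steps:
$g{\left(U \right)} = 2$ ($g{\left(U \right)} = 4 + \frac{U - \left(\left(6 + 2\right) + U\right)}{4} = 4 + \frac{U - \left(8 + U\right)}{4} = 4 + \frac{1}{4} \left(-8\right) = 4 - 2 = 2$)
$Q{\left(c \right)} = \frac{1}{8 \left(2 + c\right)}$ ($Q{\left(c \right)} = \frac{1}{8 \left(c + 2\right)} = \frac{1}{8 \left(2 + c\right)}$)
$Q{\left(-6 \right)} \left(-2\right) + \left(39 - 50\right) = \frac{1}{8 \left(2 - 6\right)} \left(-2\right) + \left(39 - 50\right) = \frac{1}{8 \left(-4\right)} \left(-2\right) - 11 = \frac{1}{8} \left(- \frac{1}{4}\right) \left(-2\right) - 11 = \left(- \frac{1}{32}\right) \left(-2\right) - 11 = \frac{1}{16} - 11 = - \frac{175}{16}$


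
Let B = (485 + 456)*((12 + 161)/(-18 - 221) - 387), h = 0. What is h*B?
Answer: 0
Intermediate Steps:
B = -87198706/239 (B = 941*(173/(-239) - 387) = 941*(173*(-1/239) - 387) = 941*(-173/239 - 387) = 941*(-92666/239) = -87198706/239 ≈ -3.6485e+5)
h*B = 0*(-87198706/239) = 0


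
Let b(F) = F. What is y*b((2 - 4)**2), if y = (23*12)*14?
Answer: 15456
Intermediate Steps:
y = 3864 (y = 276*14 = 3864)
y*b((2 - 4)**2) = 3864*(2 - 4)**2 = 3864*(-2)**2 = 3864*4 = 15456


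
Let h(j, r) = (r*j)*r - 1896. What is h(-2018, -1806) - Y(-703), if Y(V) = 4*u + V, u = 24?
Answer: -6581982737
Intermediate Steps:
Y(V) = 96 + V (Y(V) = 4*24 + V = 96 + V)
h(j, r) = -1896 + j*r² (h(j, r) = (j*r)*r - 1896 = j*r² - 1896 = -1896 + j*r²)
h(-2018, -1806) - Y(-703) = (-1896 - 2018*(-1806)²) - (96 - 703) = (-1896 - 2018*3261636) - 1*(-607) = (-1896 - 6581981448) + 607 = -6581983344 + 607 = -6581982737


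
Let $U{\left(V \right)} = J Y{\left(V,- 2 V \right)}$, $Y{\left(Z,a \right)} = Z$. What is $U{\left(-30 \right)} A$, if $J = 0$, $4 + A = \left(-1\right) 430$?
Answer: $0$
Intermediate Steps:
$A = -434$ ($A = -4 - 430 = -434$)
$U{\left(V \right)} = 0$ ($U{\left(V \right)} = 0 V = 0$)
$U{\left(-30 \right)} A = 0 \left(-434\right) = 0$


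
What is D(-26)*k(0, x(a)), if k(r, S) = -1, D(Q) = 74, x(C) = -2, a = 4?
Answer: -74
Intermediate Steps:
D(-26)*k(0, x(a)) = 74*(-1) = -74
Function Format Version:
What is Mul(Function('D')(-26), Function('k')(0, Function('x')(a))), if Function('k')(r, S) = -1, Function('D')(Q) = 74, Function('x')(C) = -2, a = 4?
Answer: -74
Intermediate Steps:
Mul(Function('D')(-26), Function('k')(0, Function('x')(a))) = Mul(74, -1) = -74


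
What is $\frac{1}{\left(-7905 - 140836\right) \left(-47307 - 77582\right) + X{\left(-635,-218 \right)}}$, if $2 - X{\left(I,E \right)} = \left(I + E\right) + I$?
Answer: $\frac{1}{18576116239} \approx 5.3833 \cdot 10^{-11}$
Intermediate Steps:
$X{\left(I,E \right)} = 2 - E - 2 I$ ($X{\left(I,E \right)} = 2 - \left(\left(I + E\right) + I\right) = 2 - \left(\left(E + I\right) + I\right) = 2 - \left(E + 2 I\right) = 2 - E - 2 I$)
$\frac{1}{\left(-7905 - 140836\right) \left(-47307 - 77582\right) + X{\left(-635,-218 \right)}} = \frac{1}{\left(-7905 - 140836\right) \left(-47307 - 77582\right) - -1490} = \frac{1}{\left(-148741\right) \left(-124889\right) + \left(2 + 218 + 1270\right)} = \frac{1}{18576114749 + 1490} = \frac{1}{18576116239}$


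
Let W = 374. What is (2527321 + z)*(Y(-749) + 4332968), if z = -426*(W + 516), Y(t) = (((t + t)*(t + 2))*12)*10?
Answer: 297767290901528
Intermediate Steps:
Y(t) = 240*t*(2 + t) (Y(t) = (((2*t)*(2 + t))*12)*10 = ((2*t*(2 + t))*12)*10 = (24*t*(2 + t))*10 = 240*t*(2 + t))
z = -379140 (z = -426*(374 + 516) = -426*890 = -379140)
(2527321 + z)*(Y(-749) + 4332968) = (2527321 - 379140)*(240*(-749)*(2 - 749) + 4332968) = 2148181*(240*(-749)*(-747) + 4332968) = 2148181*(134280720 + 4332968) = 2148181*138613688 = 297767290901528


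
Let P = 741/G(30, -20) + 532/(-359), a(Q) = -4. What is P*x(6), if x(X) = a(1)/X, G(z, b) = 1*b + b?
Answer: 287299/21540 ≈ 13.338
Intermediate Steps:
G(z, b) = 2*b (G(z, b) = b + b = 2*b)
x(X) = -4/X
P = -287299/14360 (P = 741/((2*(-20))) + 532/(-359) = 741/(-40) + 532*(-1/359) = 741*(-1/40) - 532/359 = -741/40 - 532/359 = -287299/14360 ≈ -20.007)
P*x(6) = -(-287299)/(3590*6) = -287299/14360*(-2/3) = 287299/21540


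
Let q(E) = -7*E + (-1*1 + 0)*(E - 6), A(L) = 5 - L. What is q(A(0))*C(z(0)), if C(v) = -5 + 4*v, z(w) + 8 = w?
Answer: 1258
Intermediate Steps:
z(w) = -8 + w
q(E) = 6 - 8*E (q(E) = -7*E + (-1 + 0)*(-6 + E) = -7*E - (-6 + E) = -7*E + (6 - E) = 6 - 8*E)
q(A(0))*C(z(0)) = (6 - 8*(5 - 1*0))*(-5 + 4*(-8 + 0)) = (6 - 8*(5 + 0))*(-5 + 4*(-8)) = (6 - 8*5)*(-5 - 32) = (6 - 40)*(-37) = -34*(-37) = 1258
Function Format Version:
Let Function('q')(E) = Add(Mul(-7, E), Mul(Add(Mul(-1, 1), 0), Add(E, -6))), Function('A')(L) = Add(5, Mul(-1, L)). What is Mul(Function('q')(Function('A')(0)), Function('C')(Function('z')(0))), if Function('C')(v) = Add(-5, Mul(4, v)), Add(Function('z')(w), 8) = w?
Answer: 1258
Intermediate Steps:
Function('z')(w) = Add(-8, w)
Function('q')(E) = Add(6, Mul(-8, E)) (Function('q')(E) = Add(Mul(-7, E), Mul(Add(-1, 0), Add(-6, E))) = Add(Mul(-7, E), Mul(-1, Add(-6, E))) = Add(Mul(-7, E), Add(6, Mul(-1, E))) = Add(6, Mul(-8, E)))
Mul(Function('q')(Function('A')(0)), Function('C')(Function('z')(0))) = Mul(Add(6, Mul(-8, Add(5, Mul(-1, 0)))), Add(-5, Mul(4, Add(-8, 0)))) = Mul(Add(6, Mul(-8, Add(5, 0))), Add(-5, Mul(4, -8))) = Mul(Add(6, Mul(-8, 5)), Add(-5, -32)) = Mul(Add(6, -40), -37) = Mul(-34, -37) = 1258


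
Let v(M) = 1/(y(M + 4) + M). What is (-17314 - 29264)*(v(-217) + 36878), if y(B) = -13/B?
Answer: -39685816333779/23104 ≈ -1.7177e+9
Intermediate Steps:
v(M) = 1/(M - 13/(4 + M)) (v(M) = 1/(-13/(M + 4) + M) = 1/(-13/(4 + M) + M) = 1/(M - 13/(4 + M)))
(-17314 - 29264)*(v(-217) + 36878) = (-17314 - 29264)*((4 - 217)/(-13 - 217*(4 - 217)) + 36878) = -46578*(-213/(-13 - 217*(-213)) + 36878) = -46578*(-213/(-13 + 46221) + 36878) = -46578*(-213/46208 + 36878) = -46578*1704058411/46208 = -39685816333779/23104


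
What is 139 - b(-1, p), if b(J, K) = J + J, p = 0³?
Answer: 141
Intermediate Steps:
p = 0
b(J, K) = 2*J
139 - b(-1, p) = 139 - 2*(-1) = 139 - 1*(-2) = 139 + 2 = 141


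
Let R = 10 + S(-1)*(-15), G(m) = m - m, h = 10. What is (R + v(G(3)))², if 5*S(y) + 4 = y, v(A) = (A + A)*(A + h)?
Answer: 625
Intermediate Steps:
G(m) = 0
v(A) = 2*A*(10 + A) (v(A) = (A + A)*(A + 10) = (2*A)*(10 + A) = 2*A*(10 + A))
S(y) = -⅘ + y/5
R = 25 (R = 10 + (-⅘ + (⅕)*(-1))*(-15) = 10 + (-⅘ - ⅕)*(-15) = 10 - 1*(-15) = 10 + 15 = 25)
(R + v(G(3)))² = (25 + 2*0*(10 + 0))² = (25 + 2*0*10)² = (25 + 0)² = 25² = 625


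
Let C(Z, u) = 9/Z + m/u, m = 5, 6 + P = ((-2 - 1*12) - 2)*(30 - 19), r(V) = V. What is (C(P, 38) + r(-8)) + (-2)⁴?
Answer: 13974/1729 ≈ 8.0821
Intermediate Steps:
P = -182 (P = -6 + ((-2 - 1*12) - 2)*(30 - 19) = -6 + ((-2 - 12) - 2)*11 = -6 + (-14 - 2)*11 = -6 - 16*11 = -6 - 176 = -182)
C(Z, u) = 5/u + 9/Z (C(Z, u) = 9/Z + 5/u = 5/u + 9/Z)
(C(P, 38) + r(-8)) + (-2)⁴ = ((5/38 + 9/(-182)) - 8) + (-2)⁴ = ((5*(1/38) + 9*(-1/182)) - 8) + 16 = ((5/38 - 9/182) - 8) + 16 = (142/1729 - 8) + 16 = -13690/1729 + 16 = 13974/1729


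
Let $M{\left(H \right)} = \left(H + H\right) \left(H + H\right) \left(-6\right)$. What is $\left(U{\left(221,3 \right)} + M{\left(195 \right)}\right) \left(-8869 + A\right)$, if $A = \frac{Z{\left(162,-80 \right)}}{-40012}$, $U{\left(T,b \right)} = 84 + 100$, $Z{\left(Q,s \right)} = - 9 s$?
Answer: $\frac{80946615927392}{10003} \approx 8.0922 \cdot 10^{9}$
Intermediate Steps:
$M{\left(H \right)} = - 24 H^{2}$ ($M{\left(H \right)} = 2 H 2 H \left(-6\right) = 4 H^{2} \left(-6\right) = - 24 H^{2}$)
$U{\left(T,b \right)} = 184$
$A = - \frac{180}{10003}$ ($A = \frac{\left(-9\right) \left(-80\right)}{-40012} = 720 \left(- \frac{1}{40012}\right) = - \frac{180}{10003} \approx -0.017995$)
$\left(U{\left(221,3 \right)} + M{\left(195 \right)}\right) \left(-8869 + A\right) = \left(184 - 24 \cdot 195^{2}\right) \left(-8869 - \frac{180}{10003}\right) = \left(184 - 912600\right) \left(- \frac{88716787}{10003}\right) = \left(-912416\right) \left(- \frac{88716787}{10003}\right) = \frac{80946615927392}{10003}$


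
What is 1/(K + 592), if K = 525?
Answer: 1/1117 ≈ 0.00089526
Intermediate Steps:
1/(K + 592) = 1/(525 + 592) = 1/1117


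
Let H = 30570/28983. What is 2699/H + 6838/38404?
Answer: 125181934622/48917095 ≈ 2559.1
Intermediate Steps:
H = 10190/9661 (H = 30570*(1/28983) = 10190/9661 ≈ 1.0548)
2699/H + 6838/38404 = 2699/(10190/9661) + 6838/38404 = 2699*(9661/10190) + 6838*(1/38404) = 26075039/10190 + 3419/19202 = 125181934622/48917095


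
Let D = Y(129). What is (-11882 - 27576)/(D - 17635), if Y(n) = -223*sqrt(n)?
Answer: 347920915/152289092 - 4399567*sqrt(129)/152289092 ≈ 1.9565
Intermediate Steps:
D = -223*sqrt(129) ≈ -2532.8
(-11882 - 27576)/(D - 17635) = (-11882 - 27576)/(-223*sqrt(129) - 17635) = -39458/(-17635 - 223*sqrt(129))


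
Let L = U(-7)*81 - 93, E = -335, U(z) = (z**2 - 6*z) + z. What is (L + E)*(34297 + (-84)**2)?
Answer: 263666728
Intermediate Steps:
U(z) = z**2 - 5*z
L = 6711 (L = -7*(-5 - 7)*81 - 93 = -7*(-12)*81 - 93 = 84*81 - 93 = 6804 - 93 = 6711)
(L + E)*(34297 + (-84)**2) = (6711 - 335)*(34297 + (-84)**2) = 6376*(34297 + 7056) = 6376*41353 = 263666728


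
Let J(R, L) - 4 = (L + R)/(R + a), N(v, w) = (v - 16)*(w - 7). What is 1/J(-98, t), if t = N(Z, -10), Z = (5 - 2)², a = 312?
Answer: 214/877 ≈ 0.24401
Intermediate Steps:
Z = 9 (Z = 3² = 9)
N(v, w) = (-16 + v)*(-7 + w)
t = 119 (t = 112 - 16*(-10) - 7*9 + 9*(-10) = 112 + 160 - 63 - 90 = 119)
J(R, L) = 4 + (L + R)/(312 + R) (J(R, L) = 4 + (L + R)/(R + 312) = 4 + (L + R)/(312 + R))
1/J(-98, t) = 1/((1248 + 119 + 5*(-98))/(312 - 98)) = 1/((1248 + 119 - 490)/214) = 1/((1/214)*877) = 1/(877/214) = 214/877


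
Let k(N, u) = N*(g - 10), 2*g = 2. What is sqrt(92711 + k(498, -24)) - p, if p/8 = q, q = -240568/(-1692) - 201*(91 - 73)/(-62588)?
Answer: -7531395820/6618681 + sqrt(88229) ≈ -840.87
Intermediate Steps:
g = 1 (g = (1/2)*2 = 1)
k(N, u) = -9*N (k(N, u) = N*(1 - 10) = N*(-9) = -9*N)
q = 1882848955/13237362 (q = -240568*(-1/1692) - 201*18*(-1/62588) = 60142/423 - 3618*(-1/62588) = 60142/423 + 1809/31294 = 1882848955/13237362 ≈ 142.24)
p = 7531395820/6618681 (p = 8*(1882848955/13237362) = 7531395820/6618681 ≈ 1137.9)
sqrt(92711 + k(498, -24)) - p = sqrt(92711 - 9*498) - 1*7531395820/6618681 = sqrt(92711 - 4482) - 7531395820/6618681 = sqrt(88229) - 7531395820/6618681 = -7531395820/6618681 + sqrt(88229)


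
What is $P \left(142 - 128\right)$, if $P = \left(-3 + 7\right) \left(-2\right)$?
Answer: $-112$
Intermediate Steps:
$P = -8$ ($P = 4 \left(-2\right) = -8$)
$P \left(142 - 128\right) = - 8 \left(142 - 128\right) = \left(-8\right) 14 = -112$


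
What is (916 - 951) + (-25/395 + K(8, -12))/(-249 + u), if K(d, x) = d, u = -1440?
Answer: -1556904/44477 ≈ -35.005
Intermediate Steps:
(916 - 951) + (-25/395 + K(8, -12))/(-249 + u) = (916 - 951) + (-25/395 + 8)/(-249 - 1440) = -35 + (-25*1/395 + 8)/(-1689) = -35 + (-5/79 + 8)*(-1/1689) = -35 + (627/79)*(-1/1689) = -35 - 209/44477 = -1556904/44477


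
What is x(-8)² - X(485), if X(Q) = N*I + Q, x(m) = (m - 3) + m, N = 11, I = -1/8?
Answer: -981/8 ≈ -122.63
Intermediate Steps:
I = -⅛ (I = -1*⅛ = -⅛ ≈ -0.12500)
x(m) = -3 + 2*m (x(m) = (-3 + m) + m = -3 + 2*m)
X(Q) = -11/8 + Q (X(Q) = 11*(-⅛) + Q = -11/8 + Q)
x(-8)² - X(485) = (-3 + 2*(-8))² - (-11/8 + 485) = (-3 - 16)² - 1*3869/8 = (-19)² - 3869/8 = 361 - 3869/8 = -981/8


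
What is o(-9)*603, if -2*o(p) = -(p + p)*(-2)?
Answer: 10854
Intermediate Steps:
o(p) = -2*p (o(p) = -(-1)*(p + p)*(-2)/2 = -(-1)*(2*p)*(-2)/2 = -(-1)*(-4*p)/2 = -2*p)
o(-9)*603 = -2*(-9)*603 = 18*603 = 10854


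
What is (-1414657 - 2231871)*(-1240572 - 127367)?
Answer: 4988227865792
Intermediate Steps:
(-1414657 - 2231871)*(-1240572 - 127367) = -3646528*(-1367939) = 4988227865792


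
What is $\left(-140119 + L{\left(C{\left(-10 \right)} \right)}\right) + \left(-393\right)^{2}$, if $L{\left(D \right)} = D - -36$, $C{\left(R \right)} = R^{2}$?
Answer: $14466$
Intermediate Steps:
$L{\left(D \right)} = 36 + D$ ($L{\left(D \right)} = D + 36 = 36 + D$)
$\left(-140119 + L{\left(C{\left(-10 \right)} \right)}\right) + \left(-393\right)^{2} = \left(-140119 + \left(36 + \left(-10\right)^{2}\right)\right) + \left(-393\right)^{2} = \left(-140119 + \left(36 + 100\right)\right) + 154449 = \left(-140119 + 136\right) + 154449 = -139983 + 154449 = 14466$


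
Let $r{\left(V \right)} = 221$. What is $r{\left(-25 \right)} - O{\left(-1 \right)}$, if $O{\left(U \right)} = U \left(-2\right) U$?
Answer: $223$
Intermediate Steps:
$O{\left(U \right)} = - 2 U^{2}$ ($O{\left(U \right)} = - 2 U U = - 2 U^{2}$)
$r{\left(-25 \right)} - O{\left(-1 \right)} = 221 - - 2 \left(-1\right)^{2} = 221 - \left(-2\right) 1 = 221 - -2 = 221 + 2 = 223$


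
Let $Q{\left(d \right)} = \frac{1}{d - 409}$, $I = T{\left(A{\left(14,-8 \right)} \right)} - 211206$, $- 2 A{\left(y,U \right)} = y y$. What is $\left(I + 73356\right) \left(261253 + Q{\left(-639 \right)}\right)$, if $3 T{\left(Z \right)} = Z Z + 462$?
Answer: $- \frac{9205929375851}{262} \approx -3.5137 \cdot 10^{10}$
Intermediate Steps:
$A{\left(y,U \right)} = - \frac{y^{2}}{2}$ ($A{\left(y,U \right)} = - \frac{y y}{2} = - \frac{y^{2}}{2}$)
$T{\left(Z \right)} = 154 + \frac{Z^{2}}{3}$ ($T{\left(Z \right)} = \frac{Z Z + 462}{3} = \frac{Z^{2} + 462}{3} = \frac{462 + Z^{2}}{3} = 154 + \frac{Z^{2}}{3}$)
$I = - \frac{623552}{3}$ ($I = \left(154 + \frac{\left(- \frac{14^{2}}{2}\right)^{2}}{3}\right) - 211206 = \left(154 + \frac{\left(\left(- \frac{1}{2}\right) 196\right)^{2}}{3}\right) - 211206 = \left(154 + \frac{\left(-98\right)^{2}}{3}\right) - 211206 = \left(154 + \frac{1}{3} \cdot 9604\right) - 211206 = \left(154 + \frac{9604}{3}\right) - 211206 = \frac{10066}{3} - 211206 = - \frac{623552}{3} \approx -2.0785 \cdot 10^{5}$)
$Q{\left(d \right)} = \frac{1}{-409 + d}$
$\left(I + 73356\right) \left(261253 + Q{\left(-639 \right)}\right) = \left(- \frac{623552}{3} + 73356\right) \left(261253 + \frac{1}{-409 - 639}\right) = - \frac{403484 \left(261253 + \frac{1}{-1048}\right)}{3} = - \frac{403484 \left(261253 - \frac{1}{1048}\right)}{3} = \left(- \frac{403484}{3}\right) \frac{273793143}{1048} = - \frac{9205929375851}{262}$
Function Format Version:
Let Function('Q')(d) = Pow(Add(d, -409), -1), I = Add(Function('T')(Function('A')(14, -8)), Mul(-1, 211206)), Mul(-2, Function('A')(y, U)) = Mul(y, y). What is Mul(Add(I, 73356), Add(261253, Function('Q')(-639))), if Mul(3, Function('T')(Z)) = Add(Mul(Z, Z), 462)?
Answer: Rational(-9205929375851, 262) ≈ -3.5137e+10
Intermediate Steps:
Function('A')(y, U) = Mul(Rational(-1, 2), Pow(y, 2)) (Function('A')(y, U) = Mul(Rational(-1, 2), Mul(y, y)) = Mul(Rational(-1, 2), Pow(y, 2)))
Function('T')(Z) = Add(154, Mul(Rational(1, 3), Pow(Z, 2))) (Function('T')(Z) = Mul(Rational(1, 3), Add(Mul(Z, Z), 462)) = Mul(Rational(1, 3), Add(Pow(Z, 2), 462)) = Mul(Rational(1, 3), Add(462, Pow(Z, 2))) = Add(154, Mul(Rational(1, 3), Pow(Z, 2))))
I = Rational(-623552, 3) (I = Add(Add(154, Mul(Rational(1, 3), Pow(Mul(Rational(-1, 2), Pow(14, 2)), 2))), Mul(-1, 211206)) = Add(Add(154, Mul(Rational(1, 3), Pow(Mul(Rational(-1, 2), 196), 2))), -211206) = Add(Add(154, Mul(Rational(1, 3), Pow(-98, 2))), -211206) = Add(Add(154, Mul(Rational(1, 3), 9604)), -211206) = Add(Add(154, Rational(9604, 3)), -211206) = Add(Rational(10066, 3), -211206) = Rational(-623552, 3) ≈ -2.0785e+5)
Function('Q')(d) = Pow(Add(-409, d), -1)
Mul(Add(I, 73356), Add(261253, Function('Q')(-639))) = Mul(Add(Rational(-623552, 3), 73356), Add(261253, Pow(Add(-409, -639), -1))) = Mul(Rational(-403484, 3), Add(261253, Pow(-1048, -1))) = Mul(Rational(-403484, 3), Add(261253, Rational(-1, 1048))) = Mul(Rational(-403484, 3), Rational(273793143, 1048)) = Rational(-9205929375851, 262)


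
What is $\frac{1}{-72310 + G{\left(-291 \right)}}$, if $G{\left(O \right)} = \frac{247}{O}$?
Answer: $- \frac{291}{21042457} \approx -1.3829 \cdot 10^{-5}$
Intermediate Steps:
$\frac{1}{-72310 + G{\left(-291 \right)}} = \frac{1}{-72310 + \frac{247}{-291}} = \frac{1}{-72310 + 247 \left(- \frac{1}{291}\right)} = \frac{1}{-72310 - \frac{247}{291}} = \frac{1}{- \frac{21042457}{291}} = - \frac{291}{21042457}$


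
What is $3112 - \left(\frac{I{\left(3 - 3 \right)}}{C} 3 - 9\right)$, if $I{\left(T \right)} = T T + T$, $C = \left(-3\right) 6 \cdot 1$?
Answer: $3121$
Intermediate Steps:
$C = -18$ ($C = \left(-18\right) 1 = -18$)
$I{\left(T \right)} = T + T^{2}$ ($I{\left(T \right)} = T^{2} + T = T + T^{2}$)
$3112 - \left(\frac{I{\left(3 - 3 \right)}}{C} 3 - 9\right) = 3112 - \left(\frac{\left(3 - 3\right) \left(1 + \left(3 - 3\right)\right)}{-18} \cdot 3 - 9\right) = 3112 - \left(\left(3 - 3\right) \left(1 + \left(3 - 3\right)\right) \left(- \frac{1}{18}\right) 3 - 9\right) = 3112 - \left(0 \left(1 + 0\right) \left(- \frac{1}{18}\right) 3 - 9\right) = 3112 - \left(0 \cdot 1 \left(- \frac{1}{18}\right) 3 - 9\right) = 3112 - \left(0 \left(- \frac{1}{18}\right) 3 - 9\right) = 3112 - \left(0 \cdot 3 - 9\right) = 3112 - \left(0 - 9\right) = 3112 - -9 = 3112 + 9 = 3121$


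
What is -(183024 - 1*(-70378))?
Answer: -253402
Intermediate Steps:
-(183024 - 1*(-70378)) = -(183024 + 70378) = -1*253402 = -253402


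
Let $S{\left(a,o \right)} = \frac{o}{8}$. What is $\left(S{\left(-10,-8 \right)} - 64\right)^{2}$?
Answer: $4225$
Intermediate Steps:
$S{\left(a,o \right)} = \frac{o}{8}$ ($S{\left(a,o \right)} = o \frac{1}{8} = \frac{o}{8}$)
$\left(S{\left(-10,-8 \right)} - 64\right)^{2} = \left(\frac{1}{8} \left(-8\right) - 64\right)^{2} = \left(-1 - 64\right)^{2} = \left(-65\right)^{2} = 4225$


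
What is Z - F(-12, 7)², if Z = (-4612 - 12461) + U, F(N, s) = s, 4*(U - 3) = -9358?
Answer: -38917/2 ≈ -19459.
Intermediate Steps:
U = -4673/2 (U = 3 + (¼)*(-9358) = 3 - 4679/2 = -4673/2 ≈ -2336.5)
Z = -38819/2 (Z = (-4612 - 12461) - 4673/2 = -17073 - 4673/2 = -38819/2 ≈ -19410.)
Z - F(-12, 7)² = -38819/2 - 1*7² = -38819/2 - 1*49 = -38819/2 - 49 = -38917/2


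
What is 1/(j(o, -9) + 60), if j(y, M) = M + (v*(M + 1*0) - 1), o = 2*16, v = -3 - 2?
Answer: 1/95 ≈ 0.010526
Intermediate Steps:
v = -5
o = 32
j(y, M) = -1 - 4*M (j(y, M) = M + (-5*(M + 1*0) - 1) = M + (-5*(M + 0) - 1) = M + (-5*M - 1) = M + (-1 - 5*M) = -1 - 4*M)
1/(j(o, -9) + 60) = 1/((-1 - 4*(-9)) + 60) = 1/((-1 + 36) + 60) = 1/(35 + 60) = 1/95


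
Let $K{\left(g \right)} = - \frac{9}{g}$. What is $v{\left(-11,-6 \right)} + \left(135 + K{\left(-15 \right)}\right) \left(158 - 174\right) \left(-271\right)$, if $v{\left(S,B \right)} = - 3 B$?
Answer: $\frac{2939898}{5} \approx 5.8798 \cdot 10^{5}$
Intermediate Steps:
$v{\left(-11,-6 \right)} + \left(135 + K{\left(-15 \right)}\right) \left(158 - 174\right) \left(-271\right) = \left(-3\right) \left(-6\right) + \left(135 - \frac{9}{-15}\right) \left(158 - 174\right) \left(-271\right) = 18 + \left(135 - - \frac{3}{5}\right) \left(-16\right) \left(-271\right) = 18 + \left(135 + \frac{3}{5}\right) \left(-16\right) \left(-271\right) = 18 + \frac{678}{5} \left(-16\right) \left(-271\right) = 18 - - \frac{2939808}{5} = 18 + \frac{2939808}{5} = \frac{2939898}{5}$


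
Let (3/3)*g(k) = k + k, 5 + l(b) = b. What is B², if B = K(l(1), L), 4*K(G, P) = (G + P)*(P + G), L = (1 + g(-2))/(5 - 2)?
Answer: 625/16 ≈ 39.063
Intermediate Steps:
l(b) = -5 + b
g(k) = 2*k (g(k) = k + k = 2*k)
L = -1 (L = (1 + 2*(-2))/(5 - 2) = (1 - 4)/3 = -3*⅓ = -1)
K(G, P) = (G + P)²/4 (K(G, P) = ((G + P)*(P + G))/4 = ((G + P)*(G + P))/4 = (G + P)²/4)
B = 25/4 (B = ((-5 + 1) - 1)²/4 = (-4 - 1)²/4 = (¼)*(-5)² = (¼)*25 = 25/4 ≈ 6.2500)
B² = (25/4)² = 625/16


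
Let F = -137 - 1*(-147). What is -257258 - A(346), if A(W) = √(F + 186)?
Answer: -257272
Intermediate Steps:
F = 10 (F = -137 + 147 = 10)
A(W) = 14 (A(W) = √(10 + 186) = √196 = 14)
-257258 - A(346) = -257258 - 1*14 = -257258 - 14 = -257272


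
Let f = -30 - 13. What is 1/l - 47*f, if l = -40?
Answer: 80839/40 ≈ 2021.0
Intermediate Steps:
f = -43
1/l - 47*f = 1/(-40) - 47*(-43) = -1/40 + 2021 = 80839/40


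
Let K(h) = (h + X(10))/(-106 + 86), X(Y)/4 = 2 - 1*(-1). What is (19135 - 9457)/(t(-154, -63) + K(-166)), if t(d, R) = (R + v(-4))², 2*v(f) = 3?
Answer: 193560/75799 ≈ 2.5536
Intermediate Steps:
X(Y) = 12 (X(Y) = 4*(2 - 1*(-1)) = 4*(2 + 1) = 4*3 = 12)
v(f) = 3/2 (v(f) = (½)*3 = 3/2)
t(d, R) = (3/2 + R)² (t(d, R) = (R + 3/2)² = (3/2 + R)²)
K(h) = -⅗ - h/20 (K(h) = (h + 12)/(-106 + 86) = (12 + h)/(-20) = (12 + h)*(-1/20) = -⅗ - h/20)
(19135 - 9457)/(t(-154, -63) + K(-166)) = (19135 - 9457)/((3 + 2*(-63))²/4 + (-⅗ - 1/20*(-166))) = 9678/((3 - 126)²/4 + (-⅗ + 83/10)) = 9678/((¼)*(-123)² + 77/10) = 9678/((¼)*15129 + 77/10) = 9678/(15129/4 + 77/10) = 9678/(75799/20) = 9678*(20/75799) = 193560/75799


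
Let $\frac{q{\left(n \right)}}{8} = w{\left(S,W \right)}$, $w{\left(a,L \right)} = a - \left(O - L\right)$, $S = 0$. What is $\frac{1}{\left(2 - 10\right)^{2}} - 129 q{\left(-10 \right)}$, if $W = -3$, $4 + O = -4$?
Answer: $- \frac{330239}{64} \approx -5160.0$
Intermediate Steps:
$O = -8$ ($O = -4 - 4 = -8$)
$w{\left(a,L \right)} = 8 + L + a$ ($w{\left(a,L \right)} = a - \left(-8 - L\right) = a + \left(8 + L\right) = 8 + L + a$)
$q{\left(n \right)} = 40$ ($q{\left(n \right)} = 8 \left(8 - 3 + 0\right) = 8 \cdot 5 = 40$)
$\frac{1}{\left(2 - 10\right)^{2}} - 129 q{\left(-10 \right)} = \frac{1}{\left(2 - 10\right)^{2}} - 5160 = \frac{1}{\left(-8\right)^{2}} - 5160 = \frac{1}{64} - 5160 = - \frac{330239}{64}$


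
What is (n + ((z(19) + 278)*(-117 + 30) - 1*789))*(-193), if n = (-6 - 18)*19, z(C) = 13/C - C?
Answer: 87412209/19 ≈ 4.6006e+6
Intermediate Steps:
z(C) = -C + 13/C
n = -456 (n = -24*19 = -456)
(n + ((z(19) + 278)*(-117 + 30) - 1*789))*(-193) = (-456 + (((-1*19 + 13/19) + 278)*(-117 + 30) - 1*789))*(-193) = (-456 + (((-19 + 13*(1/19)) + 278)*(-87) - 789))*(-193) = (-456 + (((-19 + 13/19) + 278)*(-87) - 789))*(-193) = (-456 + ((-348/19 + 278)*(-87) - 789))*(-193) = (-456 + ((4934/19)*(-87) - 789))*(-193) = (-456 + (-429258/19 - 789))*(-193) = (-456 - 444249/19)*(-193) = -452913/19*(-193) = 87412209/19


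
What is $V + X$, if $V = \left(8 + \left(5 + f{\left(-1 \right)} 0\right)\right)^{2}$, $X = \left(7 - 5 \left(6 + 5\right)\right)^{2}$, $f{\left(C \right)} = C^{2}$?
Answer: $2473$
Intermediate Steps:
$X = 2304$ ($X = \left(7 - 55\right)^{2} = \left(-48\right)^{2} = 2304$)
$V = 169$ ($V = \left(8 + \left(5 + \left(-1\right)^{2} \cdot 0\right)\right)^{2} = \left(8 + \left(5 + 1 \cdot 0\right)\right)^{2} = \left(8 + \left(5 + 0\right)\right)^{2} = \left(8 + 5\right)^{2} = 13^{2} = 169$)
$V + X = 169 + 2304 = 2473$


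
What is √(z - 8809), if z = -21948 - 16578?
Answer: I*√47335 ≈ 217.57*I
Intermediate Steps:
z = -38526
√(z - 8809) = √(-38526 - 8809) = √(-47335) = I*√47335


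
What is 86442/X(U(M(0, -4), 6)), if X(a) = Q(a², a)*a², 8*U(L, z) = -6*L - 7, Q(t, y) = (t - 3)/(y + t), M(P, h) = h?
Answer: 138307200/1649 ≈ 83873.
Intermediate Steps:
Q(t, y) = (-3 + t)/(t + y)
U(L, z) = -7/8 - 3*L/4 (U(L, z) = (-6*L - 7)/8 = (-7 - 6*L)/8 = -7/8 - 3*L/4)
X(a) = a²*(-3 + a²)/(a + a²) (X(a) = ((-3 + a²)/(a² + a))*a² = ((-3 + a²)/(a + a²))*a² = a²*(-3 + a²)/(a + a²))
86442/X(U(M(0, -4), 6)) = 86442/(((-7/8 - ¾*(-4))*(-3 + (-7/8 - ¾*(-4))²)/(1 + (-7/8 - ¾*(-4))))) = 86442/(((-7/8 + 3)*(-3 + (-7/8 + 3)²)/(1 + (-7/8 + 3)))) = 86442/((17*(-3 + (17/8)²)/(8*(1 + 17/8)))) = 86442/((17*(-3 + 289/64)/(8*(25/8)))) = 86442/(((17/8)*(8/25)*(97/64))) = 86442/(1649/1600) = 86442*(1600/1649) = 138307200/1649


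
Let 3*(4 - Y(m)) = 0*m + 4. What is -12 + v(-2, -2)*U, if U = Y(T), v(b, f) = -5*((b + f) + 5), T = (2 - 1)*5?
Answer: -76/3 ≈ -25.333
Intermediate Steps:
T = 5 (T = 1*5 = 5)
Y(m) = 8/3 (Y(m) = 4 - (0*m + 4)/3 = 4 - (0 + 4)/3 = 4 - ⅓*4 = 4 - 4/3 = 8/3)
v(b, f) = -25 - 5*b - 5*f (v(b, f) = -5*(5 + b + f) = -25 - 5*b - 5*f)
U = 8/3 ≈ 2.6667
-12 + v(-2, -2)*U = -12 + (-25 - 5*(-2) - 5*(-2))*(8/3) = -12 + (-25 + 10 + 10)*(8/3) = -12 - 5*8/3 = -12 - 40/3 = -76/3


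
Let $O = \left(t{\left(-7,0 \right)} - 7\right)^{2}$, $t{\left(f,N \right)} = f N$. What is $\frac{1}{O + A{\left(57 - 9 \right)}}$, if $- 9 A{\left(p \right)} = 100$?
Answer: $\frac{9}{341} \approx 0.026393$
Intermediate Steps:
$A{\left(p \right)} = - \frac{100}{9}$ ($A{\left(p \right)} = \left(- \frac{1}{9}\right) 100 = - \frac{100}{9}$)
$t{\left(f,N \right)} = N f$
$O = 49$ ($O = \left(0 \left(-7\right) - 7\right)^{2} = \left(0 - 7\right)^{2} = \left(-7\right)^{2} = 49$)
$\frac{1}{O + A{\left(57 - 9 \right)}} = \frac{1}{49 - \frac{100}{9}} = \frac{1}{\frac{341}{9}} = \frac{9}{341}$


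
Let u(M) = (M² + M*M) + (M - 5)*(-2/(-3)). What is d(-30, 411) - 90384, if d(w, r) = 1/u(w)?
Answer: -481746717/5330 ≈ -90384.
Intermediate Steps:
u(M) = -10/3 + 2*M² + 2*M/3 (u(M) = (M² + M²) + (-5 + M)*(-2*(-⅓)) = 2*M² + (-5 + M)*(⅔) = 2*M² + (-10/3 + 2*M/3) = -10/3 + 2*M² + 2*M/3)
d(w, r) = 1/(-10/3 + 2*w² + 2*w/3)
d(-30, 411) - 90384 = 3/(2*(-5 - 30 + 3*(-30)²)) - 90384 = 3/(2*(-5 - 30 + 3*900)) - 90384 = 3/(2*(-5 - 30 + 2700)) - 90384 = (3/2)/2665 - 90384 = (3/2)*(1/2665) - 90384 = 3/5330 - 90384 = -481746717/5330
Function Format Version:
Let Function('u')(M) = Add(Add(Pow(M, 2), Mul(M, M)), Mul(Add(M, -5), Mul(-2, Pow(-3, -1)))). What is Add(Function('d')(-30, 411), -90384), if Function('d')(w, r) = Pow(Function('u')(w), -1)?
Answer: Rational(-481746717, 5330) ≈ -90384.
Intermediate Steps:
Function('u')(M) = Add(Rational(-10, 3), Mul(2, Pow(M, 2)), Mul(Rational(2, 3), M)) (Function('u')(M) = Add(Add(Pow(M, 2), Pow(M, 2)), Mul(Add(-5, M), Mul(-2, Rational(-1, 3)))) = Add(Mul(2, Pow(M, 2)), Mul(Add(-5, M), Rational(2, 3))) = Add(Mul(2, Pow(M, 2)), Add(Rational(-10, 3), Mul(Rational(2, 3), M))) = Add(Rational(-10, 3), Mul(2, Pow(M, 2)), Mul(Rational(2, 3), M)))
Function('d')(w, r) = Pow(Add(Rational(-10, 3), Mul(2, Pow(w, 2)), Mul(Rational(2, 3), w)), -1)
Add(Function('d')(-30, 411), -90384) = Add(Mul(Rational(3, 2), Pow(Add(-5, -30, Mul(3, Pow(-30, 2))), -1)), -90384) = Add(Mul(Rational(3, 2), Pow(Add(-5, -30, Mul(3, 900)), -1)), -90384) = Add(Mul(Rational(3, 2), Pow(Add(-5, -30, 2700), -1)), -90384) = Add(Mul(Rational(3, 2), Pow(2665, -1)), -90384) = Add(Mul(Rational(3, 2), Rational(1, 2665)), -90384) = Add(Rational(3, 5330), -90384) = Rational(-481746717, 5330)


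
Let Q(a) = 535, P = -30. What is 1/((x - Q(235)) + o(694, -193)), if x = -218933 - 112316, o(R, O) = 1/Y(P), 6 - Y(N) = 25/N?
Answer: -41/13603138 ≈ -3.0140e-6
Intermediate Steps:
Y(N) = 6 - 25/N
o(R, O) = 6/41 (o(R, O) = 1/(6 - 25/(-30)) = 1/(6 - 25*(-1/30)) = 1/(6 + ⅚) = 1/(41/6) = 6/41)
x = -331249
1/((x - Q(235)) + o(694, -193)) = 1/((-331249 - 1*535) + 6/41) = 1/((-331249 - 535) + 6/41) = 1/(-331784 + 6/41) = 1/(-13603138/41) = -41/13603138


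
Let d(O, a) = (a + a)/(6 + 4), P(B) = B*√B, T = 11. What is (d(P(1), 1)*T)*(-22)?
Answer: -242/5 ≈ -48.400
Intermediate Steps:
P(B) = B^(3/2)
d(O, a) = a/5 (d(O, a) = (2*a)/10 = (2*a)*(⅒) = a/5)
(d(P(1), 1)*T)*(-22) = (((⅕)*1)*11)*(-22) = ((⅕)*11)*(-22) = (11/5)*(-22) = -242/5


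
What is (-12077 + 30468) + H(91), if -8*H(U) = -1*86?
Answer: 73607/4 ≈ 18402.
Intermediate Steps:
H(U) = 43/4 (H(U) = -(-1)*86/8 = -1/8*(-86) = 43/4)
(-12077 + 30468) + H(91) = (-12077 + 30468) + 43/4 = 18391 + 43/4 = 73607/4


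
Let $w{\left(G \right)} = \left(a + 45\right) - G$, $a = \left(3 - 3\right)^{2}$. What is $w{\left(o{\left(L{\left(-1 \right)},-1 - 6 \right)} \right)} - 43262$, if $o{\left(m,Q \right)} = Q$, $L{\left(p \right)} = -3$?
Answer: $-43210$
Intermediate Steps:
$a = 0$ ($a = 0^{2} = 0$)
$w{\left(G \right)} = 45 - G$ ($w{\left(G \right)} = \left(0 + 45\right) - G = 45 - G$)
$w{\left(o{\left(L{\left(-1 \right)},-1 - 6 \right)} \right)} - 43262 = \left(45 - \left(-1 - 6\right)\right) - 43262 = \left(45 - -7\right) - 43262 = \left(45 + 7\right) - 43262 = 52 - 43262 = -43210$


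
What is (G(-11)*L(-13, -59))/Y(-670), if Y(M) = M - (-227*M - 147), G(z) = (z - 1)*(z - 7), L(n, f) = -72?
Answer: 1728/16957 ≈ 0.10190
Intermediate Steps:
G(z) = (-1 + z)*(-7 + z)
Y(M) = 147 + 228*M (Y(M) = M - (-147 - 227*M) = M + (147 + 227*M) = 147 + 228*M)
(G(-11)*L(-13, -59))/Y(-670) = ((7 + (-11)**2 - 8*(-11))*(-72))/(147 + 228*(-670)) = ((7 + 121 + 88)*(-72))/(147 - 152760) = (216*(-72))/(-152613) = -15552*(-1/152613) = 1728/16957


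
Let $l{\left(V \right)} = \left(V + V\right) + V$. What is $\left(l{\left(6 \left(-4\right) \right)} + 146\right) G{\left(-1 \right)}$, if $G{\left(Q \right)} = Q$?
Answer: $-74$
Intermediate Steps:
$l{\left(V \right)} = 3 V$ ($l{\left(V \right)} = 2 V + V = 3 V$)
$\left(l{\left(6 \left(-4\right) \right)} + 146\right) G{\left(-1 \right)} = \left(3 \cdot 6 \left(-4\right) + 146\right) \left(-1\right) = \left(3 \left(-24\right) + 146\right) \left(-1\right) = \left(-72 + 146\right) \left(-1\right) = 74 \left(-1\right) = -74$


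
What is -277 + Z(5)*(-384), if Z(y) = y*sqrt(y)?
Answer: -277 - 1920*sqrt(5) ≈ -4570.3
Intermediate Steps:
Z(y) = y**(3/2)
-277 + Z(5)*(-384) = -277 + 5**(3/2)*(-384) = -277 + (5*sqrt(5))*(-384) = -277 - 1920*sqrt(5)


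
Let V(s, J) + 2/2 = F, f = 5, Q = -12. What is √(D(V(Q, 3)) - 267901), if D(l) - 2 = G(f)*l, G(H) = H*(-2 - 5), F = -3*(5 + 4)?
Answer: I*√266919 ≈ 516.64*I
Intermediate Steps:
F = -27 (F = -3*9 = -27)
G(H) = -7*H (G(H) = H*(-7) = -7*H)
V(s, J) = -28 (V(s, J) = -1 - 27 = -28)
D(l) = 2 - 35*l (D(l) = 2 + (-7*5)*l = 2 - 35*l)
√(D(V(Q, 3)) - 267901) = √((2 - 35*(-28)) - 267901) = √((2 + 980) - 267901) = √(982 - 267901) = √(-266919) = I*√266919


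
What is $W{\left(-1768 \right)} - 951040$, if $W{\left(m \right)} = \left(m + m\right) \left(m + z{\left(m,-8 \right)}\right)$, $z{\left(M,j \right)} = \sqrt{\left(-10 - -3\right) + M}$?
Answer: $5300608 - 17680 i \sqrt{71} \approx 5.3006 \cdot 10^{6} - 1.4897 \cdot 10^{5} i$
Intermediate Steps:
$z{\left(M,j \right)} = \sqrt{-7 + M}$ ($z{\left(M,j \right)} = \sqrt{\left(-10 + 3\right) + M} = \sqrt{-7 + M}$)
$W{\left(m \right)} = 2 m \left(m + \sqrt{-7 + m}\right)$ ($W{\left(m \right)} = \left(m + m\right) \left(m + \sqrt{-7 + m}\right) = 2 m \left(m + \sqrt{-7 + m}\right)$)
$W{\left(-1768 \right)} - 951040 = 2 \left(-1768\right) \left(-1768 + \sqrt{-7 - 1768}\right) - 951040 = 2 \left(-1768\right) \left(-1768 + \sqrt{-1775}\right) - 951040 = 2 \left(-1768\right) \left(-1768 + 5 i \sqrt{71}\right) - 951040 = \left(6251648 - 17680 i \sqrt{71}\right) - 951040 = 5300608 - 17680 i \sqrt{71}$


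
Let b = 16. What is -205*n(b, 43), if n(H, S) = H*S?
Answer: -141040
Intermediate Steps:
-205*n(b, 43) = -3280*43 = -205*688 = -141040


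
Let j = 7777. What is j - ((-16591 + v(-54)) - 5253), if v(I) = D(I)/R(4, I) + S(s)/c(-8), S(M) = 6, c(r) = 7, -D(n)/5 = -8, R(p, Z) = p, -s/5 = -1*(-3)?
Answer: 207271/7 ≈ 29610.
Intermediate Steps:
s = -15 (s = -(-5)*(-3) = -5*3 = -15)
D(n) = 40 (D(n) = -5*(-8) = 40)
v(I) = 76/7 (v(I) = 40/4 + 6/7 = 40*(¼) + 6*(⅐) = 10 + 6/7 = 76/7)
j - ((-16591 + v(-54)) - 5253) = 7777 - ((-16591 + 76/7) - 5253) = 7777 - (-116061/7 - 5253) = 7777 - 1*(-152832/7) = 7777 + 152832/7 = 207271/7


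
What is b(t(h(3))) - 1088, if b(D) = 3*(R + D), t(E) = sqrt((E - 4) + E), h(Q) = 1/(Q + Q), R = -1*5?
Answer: -1103 + I*sqrt(33) ≈ -1103.0 + 5.7446*I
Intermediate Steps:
R = -5
h(Q) = 1/(2*Q)
t(E) = sqrt(-4 + 2*E) (t(E) = sqrt((-4 + E) + E) = sqrt(-4 + 2*E))
b(D) = -15 + 3*D (b(D) = 3*(-5 + D) = -15 + 3*D)
b(t(h(3))) - 1088 = (-15 + 3*sqrt(-4 + 2*((1/2)/3))) - 1088 = (-15 + 3*sqrt(-4 + 2*((1/2)*(1/3)))) - 1088 = (-15 + 3*sqrt(-4 + 2*(1/6))) - 1088 = (-15 + 3*sqrt(-4 + 1/3)) - 1088 = (-15 + 3*sqrt(-11/3)) - 1088 = (-15 + 3*(I*sqrt(33)/3)) - 1088 = (-15 + I*sqrt(33)) - 1088 = -1103 + I*sqrt(33)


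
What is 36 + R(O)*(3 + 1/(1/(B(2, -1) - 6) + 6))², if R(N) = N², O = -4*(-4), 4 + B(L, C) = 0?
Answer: 9077380/3481 ≈ 2607.7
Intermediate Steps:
B(L, C) = -4 (B(L, C) = -4 + 0 = -4)
O = 16
36 + R(O)*(3 + 1/(1/(B(2, -1) - 6) + 6))² = 36 + 16²*(3 + 1/(1/(-4 - 6) + 6))² = 36 + 256*(3 + 1/(1/(-10) + 6))² = 36 + 256*(3 + 1/(-⅒ + 6))² = 36 + 256*(3 + 1/(59/10))² = 36 + 256*(3 + 10/59)² = 36 + 256*(187/59)² = 36 + 256*(34969/3481) = 36 + 8952064/3481 = 9077380/3481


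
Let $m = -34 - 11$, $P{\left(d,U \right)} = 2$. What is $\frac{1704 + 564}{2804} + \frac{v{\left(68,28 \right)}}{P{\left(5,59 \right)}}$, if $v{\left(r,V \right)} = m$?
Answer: $- \frac{30411}{1402} \approx -21.691$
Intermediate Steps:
$m = -45$ ($m = -34 - 11 = -45$)
$v{\left(r,V \right)} = -45$
$\frac{1704 + 564}{2804} + \frac{v{\left(68,28 \right)}}{P{\left(5,59 \right)}} = \frac{1704 + 564}{2804} - \frac{45}{2} = 2268 \cdot \frac{1}{2804} - \frac{45}{2} = \frac{567}{701} - \frac{45}{2} = - \frac{30411}{1402}$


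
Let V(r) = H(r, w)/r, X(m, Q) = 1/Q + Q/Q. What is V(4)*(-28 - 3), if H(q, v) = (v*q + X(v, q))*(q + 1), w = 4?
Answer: -10695/16 ≈ -668.44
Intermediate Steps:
X(m, Q) = 1 + 1/Q (X(m, Q) = 1/Q + 1 = 1 + 1/Q)
H(q, v) = (1 + q)*(q*v + (1 + q)/q) (H(q, v) = (v*q + (1 + q)/q)*(q + 1) = (q*v + (1 + q)/q)*(1 + q) = (1 + q)*(q*v + (1 + q)/q))
V(r) = (2 + 1/r + 4*r² + 5*r)/r (V(r) = (2 + r + 1/r + r*4 + 4*r²)/r = (2 + r + 1/r + 4*r + 4*r²)/r = (2 + 1/r + 4*r² + 5*r)/r)
V(4)*(-28 - 3) = (5 + 4⁻² + 2/4 + 4*4)*(-28 - 3) = (5 + 1/16 + 2*(¼) + 16)*(-31) = (5 + 1/16 + ½ + 16)*(-31) = (345/16)*(-31) = -10695/16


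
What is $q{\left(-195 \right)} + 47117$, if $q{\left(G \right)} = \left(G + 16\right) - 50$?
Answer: $46888$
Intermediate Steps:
$q{\left(G \right)} = -34 + G$ ($q{\left(G \right)} = \left(16 + G\right) - 50 = -34 + G$)
$q{\left(-195 \right)} + 47117 = \left(-34 - 195\right) + 47117 = -229 + 47117 = 46888$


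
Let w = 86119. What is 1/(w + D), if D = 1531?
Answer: 1/87650 ≈ 1.1409e-5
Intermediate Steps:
1/(w + D) = 1/(86119 + 1531) = 1/87650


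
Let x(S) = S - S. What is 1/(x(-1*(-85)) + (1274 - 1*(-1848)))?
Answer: 1/3122 ≈ 0.00032031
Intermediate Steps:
x(S) = 0
1/(x(-1*(-85)) + (1274 - 1*(-1848))) = 1/(0 + (1274 - 1*(-1848))) = 1/(0 + (1274 + 1848)) = 1/(0 + 3122) = 1/3122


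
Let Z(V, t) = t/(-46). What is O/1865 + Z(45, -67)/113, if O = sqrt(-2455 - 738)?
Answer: 67/5198 + I*sqrt(3193)/1865 ≈ 0.01289 + 0.030298*I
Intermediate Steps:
Z(V, t) = -t/46 (Z(V, t) = t*(-1/46) = -t/46)
O = I*sqrt(3193) (O = sqrt(-3193) = I*sqrt(3193) ≈ 56.507*I)
O/1865 + Z(45, -67)/113 = (I*sqrt(3193))/1865 - 1/46*(-67)/113 = (I*sqrt(3193))*(1/1865) + (67/46)*(1/113) = I*sqrt(3193)/1865 + 67/5198 = 67/5198 + I*sqrt(3193)/1865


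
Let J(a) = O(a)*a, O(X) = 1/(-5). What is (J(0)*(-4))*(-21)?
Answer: 0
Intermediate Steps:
O(X) = -⅕
J(a) = -a/5
(J(0)*(-4))*(-21) = (-⅕*0*(-4))*(-21) = (0*(-4))*(-21) = 0*(-21) = 0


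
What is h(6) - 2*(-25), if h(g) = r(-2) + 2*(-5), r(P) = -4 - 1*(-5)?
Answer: 41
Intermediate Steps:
r(P) = 1 (r(P) = -4 + 5 = 1)
h(g) = -9 (h(g) = 1 + 2*(-5) = 1 - 10 = -9)
h(6) - 2*(-25) = -9 - 2*(-25) = -9 + 50 = 41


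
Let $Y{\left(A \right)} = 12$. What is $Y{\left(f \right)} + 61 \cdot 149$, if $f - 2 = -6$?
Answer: $9101$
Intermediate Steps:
$f = -4$ ($f = 2 - 6 = -4$)
$Y{\left(f \right)} + 61 \cdot 149 = 12 + 61 \cdot 149 = 12 + 9089 = 9101$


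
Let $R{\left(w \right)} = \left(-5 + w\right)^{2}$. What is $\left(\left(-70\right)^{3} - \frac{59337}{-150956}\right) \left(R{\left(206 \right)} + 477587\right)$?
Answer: $- \frac{6705076068312511}{37739} \approx -1.7767 \cdot 10^{11}$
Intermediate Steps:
$\left(\left(-70\right)^{3} - \frac{59337}{-150956}\right) \left(R{\left(206 \right)} + 477587\right) = \left(\left(-70\right)^{3} - \frac{59337}{-150956}\right) \left(\left(-5 + 206\right)^{2} + 477587\right) = \left(-343000 - - \frac{59337}{150956}\right) \left(201^{2} + 477587\right) = \left(-343000 + \frac{59337}{150956}\right) \left(40401 + 477587\right) = \left(- \frac{51777848663}{150956}\right) 517988 = - \frac{6705076068312511}{37739}$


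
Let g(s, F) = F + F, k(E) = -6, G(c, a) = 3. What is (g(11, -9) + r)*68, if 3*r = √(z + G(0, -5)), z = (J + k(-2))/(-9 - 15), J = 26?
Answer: -1224 + 34*√78/9 ≈ -1190.6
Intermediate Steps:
z = -⅚ (z = (26 - 6)/(-9 - 15) = 20/(-24) = 20*(-1/24) = -⅚ ≈ -0.83333)
r = √78/18 (r = √(-⅚ + 3)/3 = √(13/6)/3 = (√78/6)/3 = √78/18 ≈ 0.49065)
g(s, F) = 2*F
(g(11, -9) + r)*68 = (2*(-9) + √78/18)*68 = (-18 + √78/18)*68 = -1224 + 34*√78/9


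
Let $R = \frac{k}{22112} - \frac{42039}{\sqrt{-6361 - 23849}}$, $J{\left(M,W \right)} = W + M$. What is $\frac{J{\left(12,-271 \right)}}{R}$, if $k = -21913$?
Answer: $\frac{631871988940640}{144018023123581819} + \frac{887272337677824 i \sqrt{30210}}{144018023123581819} \approx 0.0043875 + 1.0708 i$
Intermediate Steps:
$J{\left(M,W \right)} = M + W$
$R = - \frac{21913}{22112} + \frac{14013 i \sqrt{30210}}{10070}$ ($R = - \frac{21913}{22112} - \frac{42039}{\sqrt{-6361 - 23849}} = \left(-21913\right) \frac{1}{22112} - \frac{42039}{\sqrt{-30210}} = - \frac{21913}{22112} - \frac{42039}{i \sqrt{30210}} = - \frac{21913}{22112} - 42039 \left(- \frac{i \sqrt{30210}}{30210}\right) = - \frac{21913}{22112} + \frac{14013 i \sqrt{30210}}{10070} \approx -0.991 + 241.87 i$)
$\frac{J{\left(12,-271 \right)}}{R} = \frac{12 - 271}{- \frac{21913}{22112} + \frac{14013 i \sqrt{30210}}{10070}} = - \frac{259}{- \frac{21913}{22112} + \frac{14013 i \sqrt{30210}}{10070}}$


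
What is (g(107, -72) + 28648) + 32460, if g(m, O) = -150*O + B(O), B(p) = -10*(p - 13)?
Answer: 72758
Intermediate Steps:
B(p) = 130 - 10*p (B(p) = -10*(-13 + p) = 130 - 10*p)
g(m, O) = 130 - 160*O (g(m, O) = -150*O + (130 - 10*O) = 130 - 160*O)
(g(107, -72) + 28648) + 32460 = ((130 - 160*(-72)) + 28648) + 32460 = ((130 + 11520) + 28648) + 32460 = (11650 + 28648) + 32460 = 40298 + 32460 = 72758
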